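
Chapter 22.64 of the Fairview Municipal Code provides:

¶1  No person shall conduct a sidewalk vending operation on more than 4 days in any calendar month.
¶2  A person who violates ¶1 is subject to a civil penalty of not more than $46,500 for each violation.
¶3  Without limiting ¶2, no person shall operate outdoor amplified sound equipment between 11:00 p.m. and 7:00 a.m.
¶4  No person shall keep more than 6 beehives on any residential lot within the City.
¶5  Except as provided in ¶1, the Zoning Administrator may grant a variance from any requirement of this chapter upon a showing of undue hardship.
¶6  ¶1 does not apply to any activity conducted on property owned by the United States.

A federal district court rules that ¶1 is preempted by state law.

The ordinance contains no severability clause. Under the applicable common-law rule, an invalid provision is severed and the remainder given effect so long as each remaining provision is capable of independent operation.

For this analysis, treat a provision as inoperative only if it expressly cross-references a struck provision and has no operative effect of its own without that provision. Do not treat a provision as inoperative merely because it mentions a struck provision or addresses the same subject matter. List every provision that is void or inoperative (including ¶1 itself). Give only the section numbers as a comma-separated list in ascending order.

¶1 is struck. ¶2 merely fixes the civil penalty for violating ¶1; with ¶1 gone it has nothing to operate on and falls away. ¶6 merely fixes the public-property exemption from ¶1; with ¶1 gone it has nothing to operate on and falls away. ¶3 mentions ¶2 but its own obligation stands independently of ¶2, so ¶3 is not affected. Although ¶5 refers to ¶1, its operative terms do not depend on ¶1, so it remains in effect. Under the stated default rule, only provisions that cannot operate independently fall away; the rest are enforced. ¶3, ¶4, and ¶5 remain in effect.

1, 2, 6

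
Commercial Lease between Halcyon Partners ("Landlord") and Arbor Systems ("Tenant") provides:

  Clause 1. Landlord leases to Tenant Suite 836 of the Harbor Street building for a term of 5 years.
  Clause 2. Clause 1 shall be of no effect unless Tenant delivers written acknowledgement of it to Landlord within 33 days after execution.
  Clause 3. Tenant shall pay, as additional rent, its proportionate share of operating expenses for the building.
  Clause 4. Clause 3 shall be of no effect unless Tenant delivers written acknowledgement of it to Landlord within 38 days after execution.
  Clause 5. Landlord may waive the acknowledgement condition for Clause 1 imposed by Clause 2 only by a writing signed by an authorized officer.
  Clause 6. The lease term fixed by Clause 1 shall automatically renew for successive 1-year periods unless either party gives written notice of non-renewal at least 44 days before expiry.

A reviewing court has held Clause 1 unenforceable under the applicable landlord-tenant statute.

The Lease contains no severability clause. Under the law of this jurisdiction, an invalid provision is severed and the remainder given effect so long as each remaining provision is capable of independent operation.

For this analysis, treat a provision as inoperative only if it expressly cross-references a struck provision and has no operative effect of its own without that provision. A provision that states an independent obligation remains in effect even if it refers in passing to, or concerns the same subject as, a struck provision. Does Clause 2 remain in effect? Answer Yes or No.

Clause 1 is struck. Clause 2 merely fixes the acknowledgement condition for Clause 1; with Clause 1 gone it has nothing to operate on and falls away. Clause 6 does nothing except set the renewal of the lease term by reference to Clause 1; with Clause 1 gone it has no independent effect and is inoperative. The only function of Clause 5 is the waiver condition for Clause 2, so it cannot stand once Clause 2 is removed. With no severability clause, the stated default rule severs what cannot stand and enforces each remaining provision that can operate on its own. The provisions still in force are Clause 3 and Clause 4. Clause 2 is among the inoperative provisions, so the answer is no.

No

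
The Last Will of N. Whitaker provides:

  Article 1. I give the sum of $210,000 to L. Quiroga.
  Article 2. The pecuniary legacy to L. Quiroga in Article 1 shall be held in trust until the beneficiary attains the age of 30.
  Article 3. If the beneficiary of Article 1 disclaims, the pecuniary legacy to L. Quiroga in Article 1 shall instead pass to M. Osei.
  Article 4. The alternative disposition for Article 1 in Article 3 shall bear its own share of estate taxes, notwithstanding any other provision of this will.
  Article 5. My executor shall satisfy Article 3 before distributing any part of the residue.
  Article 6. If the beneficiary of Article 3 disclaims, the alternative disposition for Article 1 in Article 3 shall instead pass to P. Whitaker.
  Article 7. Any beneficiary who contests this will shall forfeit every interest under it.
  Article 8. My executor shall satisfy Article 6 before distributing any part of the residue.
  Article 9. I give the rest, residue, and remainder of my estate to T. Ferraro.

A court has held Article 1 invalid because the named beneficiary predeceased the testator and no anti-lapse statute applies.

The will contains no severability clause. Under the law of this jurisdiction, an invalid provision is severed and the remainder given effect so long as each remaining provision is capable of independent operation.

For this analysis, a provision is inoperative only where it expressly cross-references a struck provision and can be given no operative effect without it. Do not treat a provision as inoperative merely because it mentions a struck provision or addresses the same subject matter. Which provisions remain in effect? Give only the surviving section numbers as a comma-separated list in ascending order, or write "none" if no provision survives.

Article 1 is struck. Article 2 has no operative effect of its own apart from Article 1 and is therefore inoperative. Article 3 has no operative effect of its own apart from Article 1 and is therefore inoperative. Article 4 has no operative effect of its own apart from Article 3 and is therefore inoperative. Article 5 operates only by reference to Article 3, so it falls with Article 3. Article 6 has no operative effect of its own apart from Article 3 and is therefore inoperative. Article 8 merely fixes the priority direction for Article 6; with Article 6 gone it has nothing to operate on and falls away. Under the stated default rule, only provisions that cannot operate independently fall away; the rest are enforced. That leaves Article 7 and Article 9 in effect.

7, 9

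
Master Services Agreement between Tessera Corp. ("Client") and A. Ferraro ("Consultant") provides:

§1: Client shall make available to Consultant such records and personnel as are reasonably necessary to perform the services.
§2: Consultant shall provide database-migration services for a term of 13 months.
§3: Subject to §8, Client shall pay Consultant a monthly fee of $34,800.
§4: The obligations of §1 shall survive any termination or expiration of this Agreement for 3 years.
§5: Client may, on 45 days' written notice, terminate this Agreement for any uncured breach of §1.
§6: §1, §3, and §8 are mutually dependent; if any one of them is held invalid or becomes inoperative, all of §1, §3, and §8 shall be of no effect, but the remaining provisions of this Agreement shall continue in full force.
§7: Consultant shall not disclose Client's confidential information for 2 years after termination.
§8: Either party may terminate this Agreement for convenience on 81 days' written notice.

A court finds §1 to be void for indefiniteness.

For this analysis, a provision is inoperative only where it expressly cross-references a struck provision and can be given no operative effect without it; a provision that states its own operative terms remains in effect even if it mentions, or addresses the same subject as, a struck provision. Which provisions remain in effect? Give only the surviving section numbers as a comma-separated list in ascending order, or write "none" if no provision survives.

§1 is struck. §4 operates only by reference to §1, so it falls with §1. §5 merely fixes the termination right for breach of §1; with §1 gone it has nothing to operate on and falls away. §6 declares §1, §3, and §8 mutually dependent; since one of them has fallen, all of them are of no effect. That brings down §3 and §8 as well. The remainder continues in force under §6. §2, §6, and §7 remain in effect.

2, 6, 7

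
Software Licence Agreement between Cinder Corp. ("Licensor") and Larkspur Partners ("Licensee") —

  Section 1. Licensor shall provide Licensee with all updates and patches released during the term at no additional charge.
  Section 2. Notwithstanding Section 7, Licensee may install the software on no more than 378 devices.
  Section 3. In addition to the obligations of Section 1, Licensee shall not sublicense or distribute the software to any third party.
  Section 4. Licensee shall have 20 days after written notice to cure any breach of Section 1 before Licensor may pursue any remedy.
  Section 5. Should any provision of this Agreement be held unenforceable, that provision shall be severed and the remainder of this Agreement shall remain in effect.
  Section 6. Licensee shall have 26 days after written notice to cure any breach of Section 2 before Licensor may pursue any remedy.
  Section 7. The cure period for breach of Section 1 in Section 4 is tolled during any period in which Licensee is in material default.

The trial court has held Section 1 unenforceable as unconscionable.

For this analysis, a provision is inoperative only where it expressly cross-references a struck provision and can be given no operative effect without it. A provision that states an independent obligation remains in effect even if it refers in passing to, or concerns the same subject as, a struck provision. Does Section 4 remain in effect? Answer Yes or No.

No

Section 1 is struck. The only function of Section 4 is the cure period for breach of Section 1, so it cannot stand once Section 1 is removed. The whole of Section 7 is the tolling of the cure period for breach of Section 1, defined by reference to Section 4, so Section 7 cannot stand once Section 4 is removed. Although Section 2 refers to Section 7, its operative terms do not depend on Section 7, so it remains in effect. Section 3 mentions Section 1 but its own obligation stands independently of Section 1, so Section 3 is not affected. Under the severability clause in Section 5, the remaining provisions continue in force. The provisions still in force are Section 2, Section 3, Section 5, and Section 6. Section 4 is among the inoperative provisions, so the answer is no.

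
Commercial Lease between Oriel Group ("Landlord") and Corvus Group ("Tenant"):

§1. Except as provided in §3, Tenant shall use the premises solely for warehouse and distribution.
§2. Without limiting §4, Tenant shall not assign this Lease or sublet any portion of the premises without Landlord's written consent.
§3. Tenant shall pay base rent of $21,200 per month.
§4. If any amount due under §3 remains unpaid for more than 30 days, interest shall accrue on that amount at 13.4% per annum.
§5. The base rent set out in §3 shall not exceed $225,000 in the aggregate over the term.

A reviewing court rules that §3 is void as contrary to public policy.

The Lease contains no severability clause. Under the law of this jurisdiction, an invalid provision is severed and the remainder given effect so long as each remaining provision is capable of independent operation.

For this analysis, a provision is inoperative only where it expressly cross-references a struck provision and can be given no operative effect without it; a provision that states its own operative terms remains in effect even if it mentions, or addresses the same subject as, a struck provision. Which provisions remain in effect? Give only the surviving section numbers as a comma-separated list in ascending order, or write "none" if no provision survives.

§3 is struck. The whole of §4 is the default interest on the base rent, defined by reference to §3, so §4 cannot stand once §3 is removed. §5 operates only by reference to §3, so it falls with §3. Although §1 refers to §3, its operative terms do not depend on §3, so it remains in effect. Although §2 refers to §4, its operative terms do not depend on §4, so it remains in effect. Under the stated default rule, only provisions that cannot operate independently fall away; the rest are enforced. That leaves §1 and §2 in effect.

1, 2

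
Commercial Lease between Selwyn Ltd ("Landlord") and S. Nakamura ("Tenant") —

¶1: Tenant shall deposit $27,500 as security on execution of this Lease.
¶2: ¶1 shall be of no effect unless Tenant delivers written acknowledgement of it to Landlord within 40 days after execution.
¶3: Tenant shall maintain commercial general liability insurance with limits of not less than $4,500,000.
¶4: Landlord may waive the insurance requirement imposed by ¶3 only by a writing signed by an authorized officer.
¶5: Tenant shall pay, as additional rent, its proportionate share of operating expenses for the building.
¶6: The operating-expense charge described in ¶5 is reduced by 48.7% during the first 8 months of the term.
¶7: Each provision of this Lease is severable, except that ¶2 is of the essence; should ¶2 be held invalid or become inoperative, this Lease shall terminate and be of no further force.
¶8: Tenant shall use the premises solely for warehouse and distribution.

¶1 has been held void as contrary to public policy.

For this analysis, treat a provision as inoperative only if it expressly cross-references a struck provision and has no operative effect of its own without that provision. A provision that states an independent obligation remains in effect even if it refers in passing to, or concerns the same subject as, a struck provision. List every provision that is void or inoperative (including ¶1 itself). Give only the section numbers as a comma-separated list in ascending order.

¶1 is struck. ¶2 has no operative effect of its own apart from ¶1 and is therefore inoperative. ¶7 makes ¶2 an essential term, and ¶2 has been rendered inoperative by the cascade; under ¶7, the entire Lease is therefore void. No provision of the Lease survives.

1, 2, 3, 4, 5, 6, 7, 8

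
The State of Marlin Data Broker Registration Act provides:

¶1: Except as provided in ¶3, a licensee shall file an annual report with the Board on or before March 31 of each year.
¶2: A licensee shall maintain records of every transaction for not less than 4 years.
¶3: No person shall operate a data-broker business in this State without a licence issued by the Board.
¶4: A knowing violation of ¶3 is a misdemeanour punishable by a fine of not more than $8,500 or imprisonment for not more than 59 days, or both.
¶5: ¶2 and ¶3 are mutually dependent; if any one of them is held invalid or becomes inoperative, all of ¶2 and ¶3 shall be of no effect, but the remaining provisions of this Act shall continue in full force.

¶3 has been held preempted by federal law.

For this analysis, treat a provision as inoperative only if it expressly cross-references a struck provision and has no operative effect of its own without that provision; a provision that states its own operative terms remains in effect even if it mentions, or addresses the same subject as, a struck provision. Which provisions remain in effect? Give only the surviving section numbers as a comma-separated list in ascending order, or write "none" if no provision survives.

1, 5

¶3 is struck. The only function of ¶4 is the criminal penalty for violating ¶3, so it cannot stand once ¶3 is removed. Although ¶1 refers to ¶3, its operative terms do not depend on ¶3, so it remains in effect. ¶5 declares ¶2 and ¶3 mutually dependent; since one of them has fallen, all of them are of no effect. That brings down ¶2 as well. The remainder continues in force under ¶5. The provisions still in force are ¶1 and ¶5.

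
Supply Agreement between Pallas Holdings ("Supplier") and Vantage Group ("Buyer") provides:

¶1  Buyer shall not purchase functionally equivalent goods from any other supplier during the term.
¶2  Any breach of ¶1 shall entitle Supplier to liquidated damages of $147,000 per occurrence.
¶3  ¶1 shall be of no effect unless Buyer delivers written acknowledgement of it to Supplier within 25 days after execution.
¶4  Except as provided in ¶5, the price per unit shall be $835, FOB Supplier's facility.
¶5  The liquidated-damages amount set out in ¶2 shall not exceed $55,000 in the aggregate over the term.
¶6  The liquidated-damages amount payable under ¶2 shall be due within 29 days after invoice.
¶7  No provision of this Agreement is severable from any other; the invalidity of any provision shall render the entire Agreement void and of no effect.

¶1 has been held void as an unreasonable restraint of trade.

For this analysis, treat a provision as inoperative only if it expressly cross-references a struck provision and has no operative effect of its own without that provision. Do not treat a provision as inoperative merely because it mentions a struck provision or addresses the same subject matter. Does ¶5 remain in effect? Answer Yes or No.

¶1 is struck. ¶2 has no operative effect of its own apart from ¶1 and is therefore inoperative. ¶3 merely fixes the acknowledgement condition for ¶1; with ¶1 gone it has nothing to operate on and falls away. ¶5 operates only by reference to ¶2, so it falls with ¶2. ¶6 does nothing except set the payment deadline for the liquidated-damages amount by reference to ¶2; with ¶2 gone it has no independent effect and is inoperative. ¶7 provides that the Agreement is not severable, so the invalidity of any one provision voids the entire Agreement. No provision of the Agreement survives. ¶5 is among the inoperative provisions, so the answer is no.

No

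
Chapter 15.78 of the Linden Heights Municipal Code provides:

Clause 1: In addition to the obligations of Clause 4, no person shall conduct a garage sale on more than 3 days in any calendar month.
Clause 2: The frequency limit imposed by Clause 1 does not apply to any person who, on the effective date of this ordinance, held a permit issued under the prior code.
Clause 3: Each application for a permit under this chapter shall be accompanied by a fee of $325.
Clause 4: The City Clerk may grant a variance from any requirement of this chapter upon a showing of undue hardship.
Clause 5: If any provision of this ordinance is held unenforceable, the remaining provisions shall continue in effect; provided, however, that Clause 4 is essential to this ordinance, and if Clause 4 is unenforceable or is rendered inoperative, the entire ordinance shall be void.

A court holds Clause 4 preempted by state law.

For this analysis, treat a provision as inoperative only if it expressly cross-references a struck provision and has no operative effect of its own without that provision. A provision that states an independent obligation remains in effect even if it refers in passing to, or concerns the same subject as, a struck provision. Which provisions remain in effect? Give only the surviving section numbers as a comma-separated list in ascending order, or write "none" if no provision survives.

none

Clause 4 is struck. No other provision's operative terms depend on Clause 4. Clause 5 makes Clause 4 an essential term, and Clause 4 is the provision held invalid; under Clause 5, the entire ordinance is therefore void. No provision of the ordinance survives.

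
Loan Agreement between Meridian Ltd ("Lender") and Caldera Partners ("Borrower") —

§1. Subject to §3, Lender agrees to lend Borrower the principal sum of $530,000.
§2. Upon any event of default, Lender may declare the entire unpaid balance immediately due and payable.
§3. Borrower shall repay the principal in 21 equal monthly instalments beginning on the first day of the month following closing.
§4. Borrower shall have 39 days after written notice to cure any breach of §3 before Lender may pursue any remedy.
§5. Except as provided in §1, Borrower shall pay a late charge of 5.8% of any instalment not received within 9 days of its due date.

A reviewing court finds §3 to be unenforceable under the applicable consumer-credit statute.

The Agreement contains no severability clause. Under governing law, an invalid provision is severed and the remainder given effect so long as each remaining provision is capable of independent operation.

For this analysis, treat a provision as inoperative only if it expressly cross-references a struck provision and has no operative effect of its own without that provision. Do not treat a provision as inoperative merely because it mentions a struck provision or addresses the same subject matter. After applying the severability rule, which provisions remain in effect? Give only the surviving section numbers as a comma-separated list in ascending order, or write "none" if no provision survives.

1, 2, 5

§3 is struck. §4 operates only by reference to §3, so it falls with §3. Although §1 refers to §3, its operative terms do not depend on §3, so it remains in effect. With no severability clause, the stated default rule severs what cannot stand and enforces each remaining provision that can operate on its own. That leaves §1, §2, and §5 in effect.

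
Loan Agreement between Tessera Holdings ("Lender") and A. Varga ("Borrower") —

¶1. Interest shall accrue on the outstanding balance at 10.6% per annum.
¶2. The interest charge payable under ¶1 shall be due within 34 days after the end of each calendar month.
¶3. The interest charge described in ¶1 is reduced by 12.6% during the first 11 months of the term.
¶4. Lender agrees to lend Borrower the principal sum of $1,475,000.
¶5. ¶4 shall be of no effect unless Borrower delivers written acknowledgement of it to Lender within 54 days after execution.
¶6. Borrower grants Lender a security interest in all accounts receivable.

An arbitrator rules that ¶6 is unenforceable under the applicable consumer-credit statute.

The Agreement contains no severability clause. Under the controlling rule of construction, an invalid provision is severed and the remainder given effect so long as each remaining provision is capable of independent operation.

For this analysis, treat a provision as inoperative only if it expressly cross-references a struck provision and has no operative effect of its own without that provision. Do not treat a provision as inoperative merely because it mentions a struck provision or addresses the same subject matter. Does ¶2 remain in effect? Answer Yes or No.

Yes

¶6 is struck. Nothing else in the Agreement is defined by reference to ¶6. Under the stated default rule, only provisions that cannot operate independently fall away; the rest are enforced. That leaves ¶1, ¶2, ¶3, ¶4, and ¶5 in effect. ¶2 is among the surviving provisions, so the answer is yes.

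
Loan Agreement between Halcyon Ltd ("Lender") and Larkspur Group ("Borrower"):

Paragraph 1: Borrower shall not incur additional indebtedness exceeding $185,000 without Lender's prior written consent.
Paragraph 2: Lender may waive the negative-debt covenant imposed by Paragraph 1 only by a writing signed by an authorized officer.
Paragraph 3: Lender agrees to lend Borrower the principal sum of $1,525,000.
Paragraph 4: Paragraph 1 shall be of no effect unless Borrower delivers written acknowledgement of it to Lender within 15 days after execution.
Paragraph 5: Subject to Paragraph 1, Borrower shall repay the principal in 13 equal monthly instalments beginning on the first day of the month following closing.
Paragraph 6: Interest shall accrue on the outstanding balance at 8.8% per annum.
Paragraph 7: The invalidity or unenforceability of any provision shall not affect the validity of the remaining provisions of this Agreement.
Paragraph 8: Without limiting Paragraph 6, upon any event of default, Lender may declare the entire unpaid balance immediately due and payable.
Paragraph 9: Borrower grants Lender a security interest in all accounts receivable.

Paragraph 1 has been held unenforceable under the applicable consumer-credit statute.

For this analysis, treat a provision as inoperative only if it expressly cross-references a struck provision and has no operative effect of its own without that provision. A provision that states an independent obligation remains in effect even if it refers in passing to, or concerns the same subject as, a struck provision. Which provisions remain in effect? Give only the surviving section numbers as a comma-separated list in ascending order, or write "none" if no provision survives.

3, 5, 6, 7, 8, 9

Paragraph 1 is struck. Paragraph 2 merely fixes the waiver condition for Paragraph 1; with Paragraph 1 gone it has nothing to operate on and falls away. Paragraph 4 operates only by reference to Paragraph 1, so it falls with Paragraph 1. Paragraph 5 mentions Paragraph 1 but its own obligation stands independently of Paragraph 1, so Paragraph 5 is not affected. Under the severability clause in Paragraph 7, the remaining provisions continue in force. The provisions still in force are Paragraph 3, Paragraph 5, Paragraph 6, Paragraph 7, Paragraph 8, and Paragraph 9.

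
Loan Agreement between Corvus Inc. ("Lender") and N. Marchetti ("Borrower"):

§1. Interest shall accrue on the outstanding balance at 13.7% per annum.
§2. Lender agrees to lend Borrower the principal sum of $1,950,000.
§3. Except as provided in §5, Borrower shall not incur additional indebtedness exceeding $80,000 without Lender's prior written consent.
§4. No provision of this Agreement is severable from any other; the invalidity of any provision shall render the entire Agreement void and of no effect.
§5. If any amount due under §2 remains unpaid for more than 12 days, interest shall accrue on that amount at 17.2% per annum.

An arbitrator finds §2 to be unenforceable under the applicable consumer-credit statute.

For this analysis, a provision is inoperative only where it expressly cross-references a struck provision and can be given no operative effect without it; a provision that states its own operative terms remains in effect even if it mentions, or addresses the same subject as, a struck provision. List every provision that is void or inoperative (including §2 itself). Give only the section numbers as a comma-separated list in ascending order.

1, 2, 3, 4, 5

§2 is struck. §5 operates only by reference to §2, so it falls with §2. §4 provides that the Agreement is not severable, so the invalidity of any one provision voids the entire Agreement. No provision of the Agreement survives.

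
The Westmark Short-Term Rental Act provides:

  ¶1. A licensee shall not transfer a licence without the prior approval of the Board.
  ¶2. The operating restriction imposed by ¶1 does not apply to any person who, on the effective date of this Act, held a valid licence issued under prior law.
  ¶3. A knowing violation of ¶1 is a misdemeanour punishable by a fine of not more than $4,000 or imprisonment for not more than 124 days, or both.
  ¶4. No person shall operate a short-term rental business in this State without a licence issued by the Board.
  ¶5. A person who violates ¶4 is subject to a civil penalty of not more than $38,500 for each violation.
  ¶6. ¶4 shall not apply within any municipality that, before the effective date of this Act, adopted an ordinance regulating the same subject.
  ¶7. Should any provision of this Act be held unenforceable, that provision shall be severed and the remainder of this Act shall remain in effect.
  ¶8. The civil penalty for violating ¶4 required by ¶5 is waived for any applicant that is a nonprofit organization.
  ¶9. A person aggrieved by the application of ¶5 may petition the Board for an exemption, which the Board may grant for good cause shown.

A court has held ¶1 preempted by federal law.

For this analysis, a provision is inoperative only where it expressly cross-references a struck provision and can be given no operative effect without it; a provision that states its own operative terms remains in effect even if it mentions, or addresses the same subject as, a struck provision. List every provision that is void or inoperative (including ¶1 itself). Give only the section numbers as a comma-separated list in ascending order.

1, 2, 3

¶1 is struck. ¶2 has no operative effect of its own apart from ¶1 and is therefore inoperative. ¶3 has no operative effect of its own apart from ¶1 and is therefore inoperative. ¶7 is a severability clause and preserves every provision that can still be given independent effect. The provisions still in force are ¶4, ¶5, ¶6, ¶7, ¶8, and ¶9.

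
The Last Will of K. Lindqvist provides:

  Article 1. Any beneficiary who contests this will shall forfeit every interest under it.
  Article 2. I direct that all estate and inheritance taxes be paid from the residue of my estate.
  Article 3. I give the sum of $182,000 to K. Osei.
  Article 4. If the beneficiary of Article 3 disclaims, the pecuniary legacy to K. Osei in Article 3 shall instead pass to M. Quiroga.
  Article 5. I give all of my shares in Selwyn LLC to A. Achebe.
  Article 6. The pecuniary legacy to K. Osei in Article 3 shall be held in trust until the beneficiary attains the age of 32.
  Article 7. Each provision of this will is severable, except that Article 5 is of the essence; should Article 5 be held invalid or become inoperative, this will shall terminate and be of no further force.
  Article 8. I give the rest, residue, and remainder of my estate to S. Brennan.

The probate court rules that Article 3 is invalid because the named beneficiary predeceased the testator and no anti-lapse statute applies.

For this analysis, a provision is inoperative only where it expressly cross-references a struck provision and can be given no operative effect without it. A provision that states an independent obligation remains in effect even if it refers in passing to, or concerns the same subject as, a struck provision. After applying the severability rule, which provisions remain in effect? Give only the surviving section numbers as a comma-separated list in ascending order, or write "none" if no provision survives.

Article 3 is struck. The only function of Article 4 is the alternative disposition for Article 3, so it cannot stand once Article 3 is removed. The only function of Article 6 is the trust for Article 3, so it cannot stand once Article 3 is removed. Article 7 makes Article 5 an essential term, but Article 5 is unaffected, so the severability proviso in Article 7 preserves the remaining provisions. Article 1, Article 2, Article 5, Article 7, and Article 8 remain in effect.

1, 2, 5, 7, 8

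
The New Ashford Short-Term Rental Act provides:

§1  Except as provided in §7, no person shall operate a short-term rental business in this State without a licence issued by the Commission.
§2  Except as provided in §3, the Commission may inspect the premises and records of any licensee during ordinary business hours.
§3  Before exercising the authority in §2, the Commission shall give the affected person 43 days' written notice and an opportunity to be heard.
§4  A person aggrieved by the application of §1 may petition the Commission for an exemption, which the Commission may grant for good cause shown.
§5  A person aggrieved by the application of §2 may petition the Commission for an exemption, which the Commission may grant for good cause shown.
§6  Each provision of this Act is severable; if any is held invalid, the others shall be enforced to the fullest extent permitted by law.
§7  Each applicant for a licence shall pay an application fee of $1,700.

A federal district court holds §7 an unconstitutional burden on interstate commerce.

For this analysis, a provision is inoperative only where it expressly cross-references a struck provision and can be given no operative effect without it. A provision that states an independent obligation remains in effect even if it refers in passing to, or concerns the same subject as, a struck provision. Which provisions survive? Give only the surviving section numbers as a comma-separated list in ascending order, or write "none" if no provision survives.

1, 2, 3, 4, 5, 6

§7 is struck. Although §1 refers to §7, its operative terms do not depend on §7, so it remains in effect. Nothing else in the Act is defined by reference to §7. Under the severability clause in §6, the remaining provisions continue in force. §1, §2, §3, §4, §5, and §6 remain in effect.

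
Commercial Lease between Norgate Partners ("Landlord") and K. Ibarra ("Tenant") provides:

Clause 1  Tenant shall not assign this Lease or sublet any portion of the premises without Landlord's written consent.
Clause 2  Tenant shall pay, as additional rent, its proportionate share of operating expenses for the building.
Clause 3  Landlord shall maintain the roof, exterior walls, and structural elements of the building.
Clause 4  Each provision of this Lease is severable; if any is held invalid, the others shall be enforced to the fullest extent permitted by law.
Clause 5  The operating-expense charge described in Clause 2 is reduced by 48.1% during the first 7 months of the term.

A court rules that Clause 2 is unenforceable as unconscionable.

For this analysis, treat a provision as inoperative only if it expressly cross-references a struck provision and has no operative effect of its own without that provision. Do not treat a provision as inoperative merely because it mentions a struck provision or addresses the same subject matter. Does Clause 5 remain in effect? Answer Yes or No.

Clause 2 is struck. Clause 5 operates only by reference to Clause 2, so it falls with Clause 2. Under the severability clause in Clause 4, the remaining provisions continue in force. The provisions still in force are Clause 1, Clause 3, and Clause 4. Clause 5 is among the inoperative provisions, so the answer is no.

No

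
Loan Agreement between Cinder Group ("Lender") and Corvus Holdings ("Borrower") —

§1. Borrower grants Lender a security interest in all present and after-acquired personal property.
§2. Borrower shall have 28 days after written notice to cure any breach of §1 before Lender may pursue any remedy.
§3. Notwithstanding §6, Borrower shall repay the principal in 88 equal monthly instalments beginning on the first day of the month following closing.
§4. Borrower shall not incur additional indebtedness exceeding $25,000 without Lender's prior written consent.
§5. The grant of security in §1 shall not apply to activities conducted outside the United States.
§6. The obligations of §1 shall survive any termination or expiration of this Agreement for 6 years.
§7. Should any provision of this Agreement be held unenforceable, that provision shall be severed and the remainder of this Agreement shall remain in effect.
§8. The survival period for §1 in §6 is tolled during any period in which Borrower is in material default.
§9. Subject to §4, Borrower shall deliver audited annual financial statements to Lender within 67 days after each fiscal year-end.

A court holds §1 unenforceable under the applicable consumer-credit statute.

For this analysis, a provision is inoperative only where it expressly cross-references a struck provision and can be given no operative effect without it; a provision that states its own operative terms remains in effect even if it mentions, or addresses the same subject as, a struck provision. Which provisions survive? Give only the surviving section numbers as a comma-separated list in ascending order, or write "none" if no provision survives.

3, 4, 7, 9

§1 is struck. §2 merely fixes the cure period for breach of §1; with §1 gone it has nothing to operate on and falls away. §5 operates only by reference to §1, so it falls with §1. §6 operates only by reference to §1, so it falls with §1. The whole of §8 is the tolling of the survival period for §1, defined by reference to §6, so §8 cannot stand once §6 is removed. Although §3 refers to §6, its operative terms do not depend on §6, so it remains in effect. §7 is a severability clause and preserves every provision that can still be given independent effect. That leaves §3, §4, §7, and §9 in effect.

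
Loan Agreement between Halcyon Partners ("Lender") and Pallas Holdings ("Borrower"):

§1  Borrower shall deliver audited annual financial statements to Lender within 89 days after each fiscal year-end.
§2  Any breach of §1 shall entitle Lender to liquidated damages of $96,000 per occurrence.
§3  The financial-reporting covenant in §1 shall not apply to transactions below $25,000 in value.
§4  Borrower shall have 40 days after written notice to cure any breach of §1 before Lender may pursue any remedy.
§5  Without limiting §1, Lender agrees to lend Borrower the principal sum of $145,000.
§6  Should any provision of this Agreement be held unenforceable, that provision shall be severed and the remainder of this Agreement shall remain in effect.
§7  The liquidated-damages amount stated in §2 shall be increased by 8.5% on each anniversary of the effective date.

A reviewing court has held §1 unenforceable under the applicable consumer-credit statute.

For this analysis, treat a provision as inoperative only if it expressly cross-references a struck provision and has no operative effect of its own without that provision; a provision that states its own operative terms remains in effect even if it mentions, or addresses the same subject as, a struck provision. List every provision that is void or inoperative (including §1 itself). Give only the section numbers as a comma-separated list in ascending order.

§1 is struck. §2 has no operative effect of its own apart from §1 and is therefore inoperative. §3 operates only by reference to §1, so it falls with §1. The only function of §4 is the cure period for breach of §1, so it cannot stand once §1 is removed. The whole of §7 is the escalation of the liquidated-damages amount, defined by reference to §2, so §7 cannot stand once §2 is removed. Although §5 refers to §1, its operative terms do not depend on §1, so it remains in effect. §6 is a severability clause and preserves every provision that can still be given independent effect. That leaves §5 and §6 in effect.

1, 2, 3, 4, 7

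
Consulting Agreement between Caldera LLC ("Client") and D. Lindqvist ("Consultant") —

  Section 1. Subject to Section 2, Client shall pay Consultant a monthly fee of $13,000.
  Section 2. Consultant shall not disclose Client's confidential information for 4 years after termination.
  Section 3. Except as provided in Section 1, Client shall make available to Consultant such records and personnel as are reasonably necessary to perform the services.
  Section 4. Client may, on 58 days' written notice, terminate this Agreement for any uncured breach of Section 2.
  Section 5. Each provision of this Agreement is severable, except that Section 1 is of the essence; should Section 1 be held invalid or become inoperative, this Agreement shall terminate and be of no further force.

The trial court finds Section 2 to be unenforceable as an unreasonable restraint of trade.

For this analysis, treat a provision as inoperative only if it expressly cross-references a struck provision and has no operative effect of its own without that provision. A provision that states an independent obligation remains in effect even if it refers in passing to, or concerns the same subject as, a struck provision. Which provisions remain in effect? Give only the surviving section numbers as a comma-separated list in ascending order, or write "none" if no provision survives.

Section 2 is struck. Section 4 operates only by reference to Section 2, so it falls with Section 2. Section 1 mentions Section 2 but its own obligation stands independently of Section 2, so Section 1 is not affected. Section 5 makes Section 1 an essential term, but Section 1 is unaffected, so the severability proviso in Section 5 preserves the remaining provisions. The provisions still in force are Section 1, Section 3, and Section 5.

1, 3, 5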